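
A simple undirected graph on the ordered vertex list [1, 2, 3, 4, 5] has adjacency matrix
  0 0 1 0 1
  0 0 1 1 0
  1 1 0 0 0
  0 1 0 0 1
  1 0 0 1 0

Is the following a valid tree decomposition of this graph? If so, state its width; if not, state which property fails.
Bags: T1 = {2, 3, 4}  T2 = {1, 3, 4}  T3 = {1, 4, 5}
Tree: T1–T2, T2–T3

Yes; width 2.

Every vertex of G appears in some bag (union = {1, 2, 3, 4, 5}); every edge is covered by a bag; and for each vertex v the set of bags containing v is connected in the bag tree. The decomposition is therefore valid. The largest bag has 3 vertices, so the width is 2.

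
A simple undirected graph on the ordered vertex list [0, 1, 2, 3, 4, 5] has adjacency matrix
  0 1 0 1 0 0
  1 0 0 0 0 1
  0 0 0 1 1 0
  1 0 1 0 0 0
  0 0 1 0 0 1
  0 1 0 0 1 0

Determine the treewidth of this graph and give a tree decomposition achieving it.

Each bag holds 3 vertices, so the decomposition has width 2, which upper-bounds the treewidth. The edges 0–1–5–4–2–3–0 form a cycle, so G is not a tree and its treewidth is at least 2. The upper and lower bounds meet at 2, so that is the treewidth.

Treewidth 2.
One such decomposition:
Bags: B1 = {0, 1, 5}  B2 = {0, 4, 5}  B3 = {0, 2, 4}  B4 = {0, 2, 3}
Tree: B1–B2, B2–B3, B3–B4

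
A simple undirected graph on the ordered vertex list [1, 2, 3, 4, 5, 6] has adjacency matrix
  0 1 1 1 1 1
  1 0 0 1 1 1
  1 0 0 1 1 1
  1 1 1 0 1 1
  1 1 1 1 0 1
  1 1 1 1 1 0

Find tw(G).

A width-4 tree decomposition is:
Bags: B1 = {1, 3, 4, 5, 6}  B2 = {1, 2, 4, 5, 6}
Tree: B1–B2
The largest bag has 5 vertices, giving width 4; this decomposition certifies tw(G) ≤ 4. For the lower bound, the 5 vertices {1, 2, 4, 5, 6} are pairwise adjacent, and any tree decomposition puts a clique entirely inside one bag — forcing width ≥ 4. Hence tw(G) = 4 exactly.

4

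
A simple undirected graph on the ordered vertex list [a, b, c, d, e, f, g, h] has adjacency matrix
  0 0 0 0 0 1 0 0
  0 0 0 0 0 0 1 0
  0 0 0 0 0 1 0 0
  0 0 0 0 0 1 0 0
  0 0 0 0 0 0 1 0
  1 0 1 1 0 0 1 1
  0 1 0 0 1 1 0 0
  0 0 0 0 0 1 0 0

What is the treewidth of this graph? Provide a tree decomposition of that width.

Treewidth 1.
One optimal decomposition is:
Bags: B1 = {a, f}  B2 = {f, g}  B3 = {f, h}  B4 = {d, f}  B5 = {b, g}  B6 = {c, f}  B7 = {e, g}
Tree: B1–B2, B1–B3, B2–B4, B2–B5, B3–B6, B5–B7

The largest bag has 2 vertices, giving width 1; this decomposition certifies tw(G) ≤ 1. Since G has at least one edge (e.g. f–a), it is not an edgeless graph, so tw(G) ≥ 1. The upper and lower bounds meet at 1, so that is the treewidth.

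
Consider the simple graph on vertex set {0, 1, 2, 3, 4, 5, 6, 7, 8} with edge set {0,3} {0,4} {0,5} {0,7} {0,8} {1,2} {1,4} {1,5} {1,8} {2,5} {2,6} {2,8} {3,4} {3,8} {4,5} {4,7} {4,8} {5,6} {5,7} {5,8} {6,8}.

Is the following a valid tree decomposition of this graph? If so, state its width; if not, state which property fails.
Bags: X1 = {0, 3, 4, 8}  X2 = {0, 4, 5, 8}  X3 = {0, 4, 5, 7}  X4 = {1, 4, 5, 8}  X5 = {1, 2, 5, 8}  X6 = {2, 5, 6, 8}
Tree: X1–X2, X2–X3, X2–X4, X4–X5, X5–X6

Yes; width 3.

Checking the three conditions: (i) the bags cover all of {0, 1, 2, 3, 4, 5, 6, 7, 8}; (ii) for each edge, some bag contains both endpoints; (iii) the bags containing any fixed vertex form a subtree. All hold, so the decomposition is valid with width 4 − 1 = 3.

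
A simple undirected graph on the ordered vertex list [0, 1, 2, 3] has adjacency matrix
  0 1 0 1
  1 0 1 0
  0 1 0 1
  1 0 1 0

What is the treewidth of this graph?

2

A width-2 tree decomposition is:
Bags: B1 = {1, 2, 3}  B2 = {0, 1, 3}
Tree: B1–B2
Each bag holds 3 vertices, so the decomposition has width 2, which upper-bounds the treewidth. Since 1–2–3–0–1 is a cycle in G, G is not acyclic. Forests are exactly the graphs of treewidth ≤ 1, so tw(G) ≥ 2. Therefore the treewidth is 2.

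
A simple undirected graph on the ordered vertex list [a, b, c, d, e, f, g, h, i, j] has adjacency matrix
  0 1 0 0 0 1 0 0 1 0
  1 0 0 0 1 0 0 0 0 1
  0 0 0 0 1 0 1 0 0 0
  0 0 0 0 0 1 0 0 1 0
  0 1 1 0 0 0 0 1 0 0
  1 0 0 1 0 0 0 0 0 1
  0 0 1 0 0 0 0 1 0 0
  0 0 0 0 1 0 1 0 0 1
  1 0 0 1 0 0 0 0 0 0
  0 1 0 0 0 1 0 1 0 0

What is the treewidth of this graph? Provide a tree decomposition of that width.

Each bag holds 3 vertices, so the decomposition has width 2, which upper-bounds the treewidth. Since g–c–e–h–g is a cycle in G, G is not acyclic. Forests are exactly the graphs of treewidth ≤ 1, so tw(G) ≥ 2. The upper and lower bounds meet at 2, so that is the treewidth.

Treewidth 2.
One optimal decomposition is:
Bags: B1 = {c, g, h}  B2 = {c, e, h}  B3 = {e, h, j}  B4 = {b, e, j}  B5 = {b, f, j}  B6 = {a, b, f}  B7 = {a, d, f}  B8 = {a, d, i}
Tree: B1–B2, B2–B3, B3–B4, B4–B5, B5–B6, B6–B7, B7–B8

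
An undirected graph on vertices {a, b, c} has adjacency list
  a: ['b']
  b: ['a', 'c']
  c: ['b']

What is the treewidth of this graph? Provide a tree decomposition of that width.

Treewidth 1.
Bags: B1 = {b, c}  B2 = {a, b}
Tree: B1–B2

Every bag has size at most 2, so the width is 2 − 1 = 1 and tw(G) ≤ 1. Since G has at least one edge (e.g. c–b), it is not an edgeless graph, so tw(G) ≥ 1. The upper and lower bounds meet at 1, so that is the treewidth.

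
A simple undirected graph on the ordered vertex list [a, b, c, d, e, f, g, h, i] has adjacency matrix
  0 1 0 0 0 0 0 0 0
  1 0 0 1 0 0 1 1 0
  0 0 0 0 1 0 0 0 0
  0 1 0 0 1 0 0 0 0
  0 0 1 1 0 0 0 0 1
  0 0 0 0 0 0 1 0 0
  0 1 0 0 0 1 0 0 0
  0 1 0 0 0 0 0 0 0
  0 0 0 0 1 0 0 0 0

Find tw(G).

1

A width-1 tree decomposition is:
Bags: B1 = {d, e}  B2 = {b, d}  B3 = {e, i}  B4 = {a, b}  B5 = {b, g}  B6 = {b, h}  B7 = {c, e}  B8 = {f, g}
Tree: B1–B2, B1–B3, B2–B4, B2–B5, B4–B6, B1–B7, B5–B8
The largest bag has 2 vertices, giving width 1; this decomposition certifies tw(G) ≤ 1. Any graph with an edge has treewidth ≥ 1, and G has the edge d–e. Combining the bounds, tw(G) = 1.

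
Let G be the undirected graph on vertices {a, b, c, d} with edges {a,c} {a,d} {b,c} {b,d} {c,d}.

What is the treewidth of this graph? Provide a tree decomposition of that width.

Treewidth 2.
Bags: B1 = {b, c, d}  B2 = {a, c, d}
Tree: B1–B2

Every bag has size at most 3, so the width is 3 − 1 = 2 and tw(G) ≤ 2. For the lower bound, the 3 vertices {a, c, d} are pairwise adjacent, and any tree decomposition puts a clique entirely inside one bag — forcing width ≥ 2. Hence tw(G) = 2 exactly.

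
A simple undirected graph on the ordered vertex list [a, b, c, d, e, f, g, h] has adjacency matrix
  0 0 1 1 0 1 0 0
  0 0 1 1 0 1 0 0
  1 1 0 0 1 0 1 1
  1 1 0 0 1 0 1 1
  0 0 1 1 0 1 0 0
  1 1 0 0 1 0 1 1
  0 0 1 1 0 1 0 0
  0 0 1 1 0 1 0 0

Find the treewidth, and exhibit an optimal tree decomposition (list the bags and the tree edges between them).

Treewidth 3.
Bags: B1 = {c, d, e, f}  B2 = {b, c, d, f}  B3 = {c, d, f, g}  B4 = {a, c, d, f}  B5 = {c, d, f, h}
Tree: B1–B2, B2–B3, B3–B4, B4–B5

The largest bag has 4 vertices, giving width 3; this decomposition certifies tw(G) ≤ 3. For the lower bound: the 4 vertex sets {d,e}, {b,f}, {c}, {g} are disjoint, each induces a connected subgraph, and every pair is joined by at least one edge of G. Contracting each set to a single vertex therefore yields K_{4} as a minor, and since treewidth is minor-monotone, tw(G) ≥ tw(K_{4}) = 3. Combining the bounds, tw(G) = 3.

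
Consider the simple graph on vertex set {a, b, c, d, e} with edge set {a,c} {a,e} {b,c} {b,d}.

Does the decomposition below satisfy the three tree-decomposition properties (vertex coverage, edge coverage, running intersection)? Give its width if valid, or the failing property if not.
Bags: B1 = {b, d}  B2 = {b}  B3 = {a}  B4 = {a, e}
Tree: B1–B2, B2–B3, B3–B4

No — vertex c appears in no bag.

A tree decomposition must satisfy three properties: every vertex lies in some bag; for every edge, both endpoints lie together in some bag; and for every vertex, the bags containing it form a connected subtree. Here vertex c appears in no bag, so the decomposition is invalid.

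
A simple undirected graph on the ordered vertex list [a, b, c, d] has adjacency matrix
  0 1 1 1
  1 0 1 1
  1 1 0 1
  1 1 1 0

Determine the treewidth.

3

A width-3 tree decomposition is:
Bags: B1 = {a, b, c, d}
Tree: (single bag)
With just one bag of size 4, the width is 4 − 1 = 3, so tw(G) ≤ 3. For the lower bound, the 4 vertices {a, b, c, d} are pairwise adjacent, and any tree decomposition puts a clique entirely inside one bag — forcing width ≥ 3. Hence tw(G) = 3 exactly.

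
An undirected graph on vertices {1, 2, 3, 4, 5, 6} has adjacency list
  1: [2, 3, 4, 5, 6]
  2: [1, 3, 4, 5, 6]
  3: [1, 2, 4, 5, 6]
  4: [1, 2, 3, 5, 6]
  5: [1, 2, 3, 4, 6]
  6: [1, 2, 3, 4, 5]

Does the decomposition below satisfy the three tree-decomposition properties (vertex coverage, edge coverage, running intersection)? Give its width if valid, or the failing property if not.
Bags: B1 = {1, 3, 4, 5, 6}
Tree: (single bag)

A tree decomposition must satisfy three properties: every vertex lies in some bag; for every edge, both endpoints lie together in some bag; and for every vertex, the bags containing it form a connected subtree. Here vertex 2 appears in no bag, so the decomposition is invalid.

No — vertex 2 appears in no bag.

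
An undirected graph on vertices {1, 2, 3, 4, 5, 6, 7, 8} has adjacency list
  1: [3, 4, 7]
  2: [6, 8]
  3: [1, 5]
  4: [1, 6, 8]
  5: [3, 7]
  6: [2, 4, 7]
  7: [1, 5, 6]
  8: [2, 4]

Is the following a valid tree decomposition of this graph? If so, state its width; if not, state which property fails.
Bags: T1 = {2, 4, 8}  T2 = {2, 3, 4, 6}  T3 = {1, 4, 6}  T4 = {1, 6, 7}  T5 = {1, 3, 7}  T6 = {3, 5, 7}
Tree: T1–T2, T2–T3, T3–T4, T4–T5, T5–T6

A tree decomposition must satisfy three properties: every vertex lies in some bag; for every edge, both endpoints lie together in some bag; and for every vertex, the bags containing it form a connected subtree. Here bags containing vertex 3 are not connected in the tree, so the decomposition is invalid.

No — bags containing vertex 3 are not connected in the tree.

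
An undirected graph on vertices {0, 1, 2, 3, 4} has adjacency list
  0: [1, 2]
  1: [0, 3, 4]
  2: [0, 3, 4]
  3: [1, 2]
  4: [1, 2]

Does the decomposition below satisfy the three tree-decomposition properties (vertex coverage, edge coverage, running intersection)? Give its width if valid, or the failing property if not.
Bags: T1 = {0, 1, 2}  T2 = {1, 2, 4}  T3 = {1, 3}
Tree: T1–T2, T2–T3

A tree decomposition must satisfy three properties: every vertex lies in some bag; for every edge, both endpoints lie together in some bag; and for every vertex, the bags containing it form a connected subtree. Here edge (2,3) lies in no bag, so the decomposition is invalid.

No — edge (2,3) lies in no bag.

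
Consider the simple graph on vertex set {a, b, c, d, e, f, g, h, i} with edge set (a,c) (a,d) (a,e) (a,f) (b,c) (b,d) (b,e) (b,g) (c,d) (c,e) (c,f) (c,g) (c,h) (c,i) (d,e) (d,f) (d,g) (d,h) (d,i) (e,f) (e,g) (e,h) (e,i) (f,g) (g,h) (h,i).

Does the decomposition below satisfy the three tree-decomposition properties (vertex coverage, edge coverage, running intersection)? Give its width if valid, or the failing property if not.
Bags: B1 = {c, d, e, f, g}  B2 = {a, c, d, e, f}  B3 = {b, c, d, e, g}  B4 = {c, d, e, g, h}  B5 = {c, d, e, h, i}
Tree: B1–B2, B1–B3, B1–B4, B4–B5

Yes; width 4.

Every vertex of G appears in some bag (union = {a, b, c, d, e, f, g, h, i}); every edge is covered by a bag; and for each vertex v the set of bags containing v is connected in the bag tree. The decomposition is therefore valid. The largest bag has 5 vertices, so the width is 4.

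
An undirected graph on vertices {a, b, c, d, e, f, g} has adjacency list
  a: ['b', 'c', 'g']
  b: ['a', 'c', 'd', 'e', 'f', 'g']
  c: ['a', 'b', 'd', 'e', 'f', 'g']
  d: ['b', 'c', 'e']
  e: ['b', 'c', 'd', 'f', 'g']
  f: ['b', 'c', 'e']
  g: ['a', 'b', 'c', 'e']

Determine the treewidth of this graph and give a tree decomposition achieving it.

Each bag holds 4 vertices, so the decomposition has width 3, which upper-bounds the treewidth. Conversely, {b, c, d, e} is a clique of size 4, and the vertices of any clique must share a bag in every tree decomposition; so some bag has ≥ 4 vertices and tw(G) ≥ 3. Combining the bounds, tw(G) = 3.

Treewidth 3.
One optimal decomposition is:
Bags: B1 = {b, c, e, g}  B2 = {b, c, e, f}  B3 = {b, c, d, e}  B4 = {a, b, c, g}
Tree: B1–B2, B2–B3, B1–B4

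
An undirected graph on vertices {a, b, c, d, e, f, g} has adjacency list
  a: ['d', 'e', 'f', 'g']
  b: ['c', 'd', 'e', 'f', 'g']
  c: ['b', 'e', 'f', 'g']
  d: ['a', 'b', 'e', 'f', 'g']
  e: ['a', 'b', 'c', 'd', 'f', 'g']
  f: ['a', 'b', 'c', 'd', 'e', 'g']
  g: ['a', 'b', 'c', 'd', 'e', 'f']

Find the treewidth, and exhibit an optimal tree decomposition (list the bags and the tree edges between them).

Every bag has size at most 5, so the width is 5 − 1 = 4 and tw(G) ≤ 4. On the other hand G contains the 5-clique {a, d, e, f, g}. A clique must lie in a single bag of any decomposition, so no decomposition can have width below 4. Hence tw(G) = 4 exactly.

Treewidth 4.
One optimal decomposition is:
Bags: B1 = {b, d, e, f, g}  B2 = {b, c, e, f, g}  B3 = {a, d, e, f, g}
Tree: B1–B2, B1–B3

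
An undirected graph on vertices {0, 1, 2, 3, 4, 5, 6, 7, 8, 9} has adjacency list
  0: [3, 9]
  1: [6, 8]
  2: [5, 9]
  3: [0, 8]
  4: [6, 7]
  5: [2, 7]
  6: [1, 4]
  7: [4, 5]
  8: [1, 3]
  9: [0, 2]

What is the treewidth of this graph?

A width-2 tree decomposition is:
Bags: B1 = {1, 4, 6}  B2 = {1, 4, 8}  B3 = {3, 4, 8}  B4 = {0, 3, 4}  B5 = {0, 4, 9}  B6 = {2, 4, 9}  B7 = {2, 4, 5}  B8 = {4, 5, 7}
Tree: B1–B2, B2–B3, B3–B4, B4–B5, B5–B6, B6–B7, B7–B8
The largest bag has 3 vertices, giving width 2; this decomposition certifies tw(G) ≤ 2. Since 4–6–1–8–3–0–9–2–5–7–4 is a cycle in G, G is not acyclic. Forests are exactly the graphs of treewidth ≤ 1, so tw(G) ≥ 2. Combining the bounds, tw(G) = 2.

2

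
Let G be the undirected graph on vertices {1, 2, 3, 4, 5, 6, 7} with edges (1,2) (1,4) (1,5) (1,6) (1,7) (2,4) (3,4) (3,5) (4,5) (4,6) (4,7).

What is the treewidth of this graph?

A width-2 tree decomposition is:
Bags: B1 = {1, 2, 4}  B2 = {1, 4, 7}  B3 = {1, 4, 5}  B4 = {3, 4, 5}  B5 = {1, 4, 6}
Tree: B1–B2, B2–B3, B3–B4, B3–B5
Every bag has size at most 3, so the width is 3 − 1 = 2 and tw(G) ≤ 2. Conversely, {1, 2, 4} is a clique of size 3, and the vertices of any clique must share a bag in every tree decomposition; so some bag has ≥ 3 vertices and tw(G) ≥ 2. The upper and lower bounds meet at 2, so that is the treewidth.

2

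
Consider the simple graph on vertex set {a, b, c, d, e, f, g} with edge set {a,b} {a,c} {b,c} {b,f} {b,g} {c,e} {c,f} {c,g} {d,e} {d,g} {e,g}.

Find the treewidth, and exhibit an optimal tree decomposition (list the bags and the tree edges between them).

The largest bag has 3 vertices, giving width 2; this decomposition certifies tw(G) ≤ 2. Conversely, {d, e, g} is a clique of size 3, and the vertices of any clique must share a bag in every tree decomposition; so some bag has ≥ 3 vertices and tw(G) ≥ 2. Combining the bounds, tw(G) = 2.

Treewidth 2.
One such decomposition:
Bags: B1 = {a, b, c}  B2 = {b, c, f}  B3 = {b, c, g}  B4 = {c, e, g}  B5 = {d, e, g}
Tree: B1–B2, B2–B3, B3–B4, B4–B5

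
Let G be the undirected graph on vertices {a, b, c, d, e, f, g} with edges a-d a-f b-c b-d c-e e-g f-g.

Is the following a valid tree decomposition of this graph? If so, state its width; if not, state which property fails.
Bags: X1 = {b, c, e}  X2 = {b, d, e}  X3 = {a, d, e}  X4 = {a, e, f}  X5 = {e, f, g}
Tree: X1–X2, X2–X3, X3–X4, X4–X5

Checking the three conditions: (i) the bags cover all of {a, b, c, d, e, f, g}; (ii) for each edge, some bag contains both endpoints; (iii) the bags containing any fixed vertex form a subtree. All hold, so the decomposition is valid with width 3 − 1 = 2.

Yes; width 2.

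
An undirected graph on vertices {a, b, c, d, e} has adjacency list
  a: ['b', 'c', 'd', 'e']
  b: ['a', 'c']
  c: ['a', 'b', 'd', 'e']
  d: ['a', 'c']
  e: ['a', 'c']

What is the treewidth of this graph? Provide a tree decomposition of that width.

Each bag holds 3 vertices, so the decomposition has width 2, which upper-bounds the treewidth. Conversely, {a, c, d} is a clique of size 3, and the vertices of any clique must share a bag in every tree decomposition; so some bag has ≥ 3 vertices and tw(G) ≥ 2. Combining the bounds, tw(G) = 2.

Treewidth 2.
Bags: B1 = {a, c, e}  B2 = {a, b, c}  B3 = {a, c, d}
Tree: B1–B2, B1–B3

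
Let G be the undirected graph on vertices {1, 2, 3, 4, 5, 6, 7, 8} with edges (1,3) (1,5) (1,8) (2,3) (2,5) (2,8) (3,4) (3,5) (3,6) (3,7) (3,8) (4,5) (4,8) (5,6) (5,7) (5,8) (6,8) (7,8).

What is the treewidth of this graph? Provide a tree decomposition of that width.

The largest bag has 4 vertices, giving width 3; this decomposition certifies tw(G) ≤ 3. On the other hand G contains the 4-clique {1, 3, 5, 8}. A clique must lie in a single bag of any decomposition, so no decomposition can have width below 3. Therefore the treewidth is 3.

Treewidth 3.
Bags: B1 = {3, 5, 6, 8}  B2 = {3, 4, 5, 8}  B3 = {1, 3, 5, 8}  B4 = {3, 5, 7, 8}  B5 = {2, 3, 5, 8}
Tree: B1–B2, B1–B3, B1–B4, B1–B5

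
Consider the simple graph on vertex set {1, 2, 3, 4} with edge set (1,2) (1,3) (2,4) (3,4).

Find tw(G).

A width-2 tree decomposition is:
Bags: B1 = {1, 2, 3}  B2 = {2, 3, 4}
Tree: B1–B2
Each bag holds 3 vertices, so the decomposition has width 2, which upper-bounds the treewidth. Since 2–1–3–4–2 is a cycle in G, G is not acyclic. Forests are exactly the graphs of treewidth ≤ 1, so tw(G) ≥ 2. Combining the bounds, tw(G) = 2.

2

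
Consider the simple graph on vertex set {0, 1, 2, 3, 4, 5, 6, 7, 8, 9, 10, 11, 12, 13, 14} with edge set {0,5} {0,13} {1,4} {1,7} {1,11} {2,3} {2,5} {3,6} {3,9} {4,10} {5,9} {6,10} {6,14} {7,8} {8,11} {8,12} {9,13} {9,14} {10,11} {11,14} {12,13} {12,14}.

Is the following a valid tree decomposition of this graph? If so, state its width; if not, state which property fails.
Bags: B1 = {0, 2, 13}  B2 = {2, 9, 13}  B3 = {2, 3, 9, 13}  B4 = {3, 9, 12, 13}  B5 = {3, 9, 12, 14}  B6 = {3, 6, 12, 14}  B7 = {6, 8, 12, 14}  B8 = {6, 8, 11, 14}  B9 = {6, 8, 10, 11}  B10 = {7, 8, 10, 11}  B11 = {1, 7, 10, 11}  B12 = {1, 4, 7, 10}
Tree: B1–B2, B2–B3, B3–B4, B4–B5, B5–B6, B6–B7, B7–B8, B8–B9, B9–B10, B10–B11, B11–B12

A tree decomposition must satisfy three properties: every vertex lies in some bag; for every edge, both endpoints lie together in some bag; and for every vertex, the bags containing it form a connected subtree. Here vertex 5 appears in no bag, so the decomposition is invalid.

No — vertex 5 appears in no bag.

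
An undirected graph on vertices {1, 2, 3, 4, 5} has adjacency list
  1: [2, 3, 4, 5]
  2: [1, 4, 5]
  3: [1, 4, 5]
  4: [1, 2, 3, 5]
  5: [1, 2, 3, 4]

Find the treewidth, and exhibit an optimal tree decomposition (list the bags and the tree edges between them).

Treewidth 3.
One optimal decomposition is:
Bags: B1 = {1, 3, 4, 5}  B2 = {1, 2, 4, 5}
Tree: B1–B2

Every bag has size at most 4, so the width is 4 − 1 = 3 and tw(G) ≤ 3. On the other hand G contains the 4-clique {1, 2, 4, 5}. A clique must lie in a single bag of any decomposition, so no decomposition can have width below 3. Hence tw(G) = 3 exactly.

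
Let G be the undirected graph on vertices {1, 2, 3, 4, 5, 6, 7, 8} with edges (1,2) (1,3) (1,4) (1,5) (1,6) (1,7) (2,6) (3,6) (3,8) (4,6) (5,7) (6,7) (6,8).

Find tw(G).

A width-2 tree decomposition is:
Bags: B1 = {1, 5, 7}  B2 = {1, 6, 7}  B3 = {1, 2, 6}  B4 = {1, 4, 6}  B5 = {1, 3, 6}  B6 = {3, 6, 8}
Tree: B1–B2, B2–B3, B3–B4, B4–B5, B5–B6
Each bag holds 3 vertices, so the decomposition has width 2, which upper-bounds the treewidth. Conversely, {3, 6, 8} is a clique of size 3, and the vertices of any clique must share a bag in every tree decomposition; so some bag has ≥ 3 vertices and tw(G) ≥ 2. Therefore the treewidth is 2.

2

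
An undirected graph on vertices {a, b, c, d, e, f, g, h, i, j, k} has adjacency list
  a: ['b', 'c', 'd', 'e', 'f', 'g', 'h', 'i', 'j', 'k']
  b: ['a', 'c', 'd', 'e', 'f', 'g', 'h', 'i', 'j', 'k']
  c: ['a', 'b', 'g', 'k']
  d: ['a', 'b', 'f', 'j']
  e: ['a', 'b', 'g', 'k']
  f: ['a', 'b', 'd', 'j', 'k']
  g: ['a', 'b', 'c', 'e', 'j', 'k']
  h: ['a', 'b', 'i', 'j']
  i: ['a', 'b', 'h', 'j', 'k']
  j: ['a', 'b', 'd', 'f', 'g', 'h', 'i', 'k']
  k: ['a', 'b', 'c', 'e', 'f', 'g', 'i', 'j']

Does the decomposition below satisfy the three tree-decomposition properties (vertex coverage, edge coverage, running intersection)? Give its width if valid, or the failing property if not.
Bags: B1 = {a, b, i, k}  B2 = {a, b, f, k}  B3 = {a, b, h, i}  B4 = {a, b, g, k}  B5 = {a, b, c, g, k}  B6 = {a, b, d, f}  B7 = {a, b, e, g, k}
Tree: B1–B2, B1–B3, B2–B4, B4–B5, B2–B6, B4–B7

No — vertex j appears in no bag.

A tree decomposition must satisfy three properties: every vertex lies in some bag; for every edge, both endpoints lie together in some bag; and for every vertex, the bags containing it form a connected subtree. Here vertex j appears in no bag, so the decomposition is invalid.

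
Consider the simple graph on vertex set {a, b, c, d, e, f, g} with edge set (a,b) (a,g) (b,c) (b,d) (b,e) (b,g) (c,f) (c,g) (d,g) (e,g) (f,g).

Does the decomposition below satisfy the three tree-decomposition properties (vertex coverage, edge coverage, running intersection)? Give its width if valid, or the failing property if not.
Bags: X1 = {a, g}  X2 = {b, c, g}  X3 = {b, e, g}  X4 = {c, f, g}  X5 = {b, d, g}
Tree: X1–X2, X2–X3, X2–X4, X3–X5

No — edge (b,a) lies in no bag.

A tree decomposition must satisfy three properties: every vertex lies in some bag; for every edge, both endpoints lie together in some bag; and for every vertex, the bags containing it form a connected subtree. Here edge (b,a) lies in no bag, so the decomposition is invalid.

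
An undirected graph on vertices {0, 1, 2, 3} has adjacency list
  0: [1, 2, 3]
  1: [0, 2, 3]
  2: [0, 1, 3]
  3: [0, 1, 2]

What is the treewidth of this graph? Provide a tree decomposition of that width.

With just one bag of size 4, the width is 4 − 1 = 3, so tw(G) ≤ 3. Conversely, {0, 1, 2, 3} is a clique of size 4, and the vertices of any clique must share a bag in every tree decomposition; so some bag has ≥ 4 vertices and tw(G) ≥ 3. The upper and lower bounds meet at 3, so that is the treewidth.

Treewidth 3.
Bags: B1 = {0, 1, 2, 3}
Tree: (single bag)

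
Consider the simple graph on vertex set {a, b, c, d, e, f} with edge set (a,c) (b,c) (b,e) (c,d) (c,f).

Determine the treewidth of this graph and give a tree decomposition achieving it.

Treewidth 1.
One optimal decomposition is:
Bags: B1 = {c, d}  B2 = {a, c}  B3 = {b, c}  B4 = {b, e}  B5 = {c, f}
Tree: B1–B2, B1–B3, B3–B4, B2–B5

Each bag holds 2 vertices, so the decomposition has width 1, which upper-bounds the treewidth. Any graph with an edge has treewidth ≥ 1, and G has the edge d–c. Hence tw(G) = 1 exactly.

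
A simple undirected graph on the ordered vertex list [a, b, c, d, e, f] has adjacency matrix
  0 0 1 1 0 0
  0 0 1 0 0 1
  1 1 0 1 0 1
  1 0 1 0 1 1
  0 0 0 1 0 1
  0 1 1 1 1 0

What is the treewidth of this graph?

2

A width-2 tree decomposition is:
Bags: B1 = {a, c, d}  B2 = {c, d, f}  B3 = {d, e, f}  B4 = {b, c, f}
Tree: B1–B2, B2–B3, B2–B4
The largest bag has 3 vertices, giving width 2; this decomposition certifies tw(G) ≤ 2. Conversely, {d, e, f} is a clique of size 3, and the vertices of any clique must share a bag in every tree decomposition; so some bag has ≥ 3 vertices and tw(G) ≥ 2. Hence tw(G) = 2 exactly.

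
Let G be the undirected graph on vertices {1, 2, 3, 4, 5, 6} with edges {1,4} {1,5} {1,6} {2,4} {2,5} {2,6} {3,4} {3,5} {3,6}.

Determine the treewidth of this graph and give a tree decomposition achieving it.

Each bag holds 4 vertices, so the decomposition has width 3, which upper-bounds the treewidth. For the lower bound: the 4 vertex sets {1,6}, {3,4}, {2}, {5} are disjoint, each induces a connected subgraph, and every pair is joined by at least one edge of G. Contracting each set to a single vertex therefore yields K_{4} as a minor, and since treewidth is minor-monotone, tw(G) ≥ tw(K_{4}) = 3. The upper and lower bounds meet at 3, so that is the treewidth.

Treewidth 3.
One such decomposition:
Bags: B1 = {1, 2, 3, 6}  B2 = {1, 2, 3, 4}  B3 = {1, 2, 3, 5}
Tree: B1–B2, B2–B3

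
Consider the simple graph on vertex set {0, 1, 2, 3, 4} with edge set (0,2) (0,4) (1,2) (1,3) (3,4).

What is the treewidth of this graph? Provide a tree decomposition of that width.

Treewidth 2.
One optimal decomposition is:
Bags: B1 = {0, 1, 2}  B2 = {0, 1, 4}  B3 = {1, 3, 4}
Tree: B1–B2, B2–B3

Each bag holds 3 vertices, so the decomposition has width 2, which upper-bounds the treewidth. For the lower bound, G contains the cycle 1–2–0–4–3–1, so G is not a forest; only forests have treewidth ≤ 1, hence tw(G) ≥ 2. The upper and lower bounds meet at 2, so that is the treewidth.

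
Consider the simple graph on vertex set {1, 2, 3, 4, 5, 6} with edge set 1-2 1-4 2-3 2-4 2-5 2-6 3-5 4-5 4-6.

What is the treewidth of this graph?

2

A width-2 tree decomposition is:
Bags: B1 = {2, 4, 6}  B2 = {2, 4, 5}  B3 = {2, 3, 5}  B4 = {1, 2, 4}
Tree: B1–B2, B2–B3, B2–B4
Every bag has size at most 3, so the width is 3 − 1 = 2 and tw(G) ≤ 2. Conversely, {2, 3, 5} is a clique of size 3, and the vertices of any clique must share a bag in every tree decomposition; so some bag has ≥ 3 vertices and tw(G) ≥ 2. The upper and lower bounds meet at 2, so that is the treewidth.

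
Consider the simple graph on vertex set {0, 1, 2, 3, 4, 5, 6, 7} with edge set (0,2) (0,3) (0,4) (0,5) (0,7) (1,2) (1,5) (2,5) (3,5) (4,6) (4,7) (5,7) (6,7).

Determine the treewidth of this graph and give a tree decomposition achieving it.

Treewidth 2.
Bags: B1 = {0, 2, 5}  B2 = {0, 5, 7}  B3 = {1, 2, 5}  B4 = {0, 3, 5}  B5 = {0, 4, 7}  B6 = {4, 6, 7}
Tree: B1–B2, B1–B3, B2–B4, B2–B5, B5–B6

The largest bag has 3 vertices, giving width 2; this decomposition certifies tw(G) ≤ 2. On the other hand G contains the 3-clique {0, 4, 7}. A clique must lie in a single bag of any decomposition, so no decomposition can have width below 2. Hence tw(G) = 2 exactly.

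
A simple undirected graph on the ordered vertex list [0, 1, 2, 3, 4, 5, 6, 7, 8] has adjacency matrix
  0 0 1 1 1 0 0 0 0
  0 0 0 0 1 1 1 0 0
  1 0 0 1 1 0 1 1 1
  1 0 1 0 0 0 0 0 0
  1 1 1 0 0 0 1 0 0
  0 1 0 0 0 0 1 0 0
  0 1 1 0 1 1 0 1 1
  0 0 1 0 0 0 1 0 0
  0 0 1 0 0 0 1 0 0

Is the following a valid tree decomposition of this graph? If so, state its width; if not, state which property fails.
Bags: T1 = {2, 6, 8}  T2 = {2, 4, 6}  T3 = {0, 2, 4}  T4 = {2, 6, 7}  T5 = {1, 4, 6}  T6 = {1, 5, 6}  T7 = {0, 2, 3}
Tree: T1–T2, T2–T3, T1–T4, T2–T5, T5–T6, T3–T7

Vertex coverage: the bags together contain {0, 1, 2, 3, 4, 5, 6, 7, 8}, the full vertex set. Edge coverage: each edge of G has both endpoints in at least one bag. Running intersection: for every vertex, the bags containing it form a connected subtree. All three properties hold, so this is a valid tree decomposition of width max|bag| − 1 = 2, and hence tw(G) ≤ 2.

Yes; width 2.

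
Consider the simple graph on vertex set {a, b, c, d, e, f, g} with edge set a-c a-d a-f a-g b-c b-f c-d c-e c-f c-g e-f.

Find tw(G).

A width-2 tree decomposition is:
Bags: B1 = {a, c, d}  B2 = {a, c, g}  B3 = {a, c, f}  B4 = {b, c, f}  B5 = {c, e, f}
Tree: B1–B2, B2–B3, B3–B4, B4–B5
Each bag holds 3 vertices, so the decomposition has width 2, which upper-bounds the treewidth. On the other hand G contains the 3-clique {a, c, d}. A clique must lie in a single bag of any decomposition, so no decomposition can have width below 2. Hence tw(G) = 2 exactly.

2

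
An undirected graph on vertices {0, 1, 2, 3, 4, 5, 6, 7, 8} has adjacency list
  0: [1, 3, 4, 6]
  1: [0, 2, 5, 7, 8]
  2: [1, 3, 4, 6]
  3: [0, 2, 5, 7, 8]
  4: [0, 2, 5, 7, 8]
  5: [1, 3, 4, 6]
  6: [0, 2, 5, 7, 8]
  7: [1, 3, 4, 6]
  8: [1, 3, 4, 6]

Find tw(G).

4

A width-4 tree decomposition is:
Bags: B1 = {1, 3, 4, 6, 8}  B2 = {1, 3, 4, 5, 6}  B3 = {1, 3, 4, 6, 7}  B4 = {1, 2, 3, 4, 6}  B5 = {0, 1, 3, 4, 6}
Tree: B1–B2, B2–B3, B3–B4, B4–B5
The largest bag has 5 vertices, giving width 4; this decomposition certifies tw(G) ≤ 4. For the lower bound: the 5 vertex sets {1,8}, {4,5}, {6,7}, {3}, {2} are disjoint, each induces a connected subgraph, and every pair is joined by at least one edge of G. Contracting each set to a single vertex therefore yields K_{5} as a minor, and since treewidth is minor-monotone, tw(G) ≥ tw(K_{5}) = 4. Therefore the treewidth is 4.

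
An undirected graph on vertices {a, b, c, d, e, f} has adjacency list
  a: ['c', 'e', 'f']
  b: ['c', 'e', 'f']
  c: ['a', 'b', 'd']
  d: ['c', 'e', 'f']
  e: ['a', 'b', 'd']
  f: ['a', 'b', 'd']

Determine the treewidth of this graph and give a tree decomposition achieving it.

Treewidth 3.
One such decomposition:
Bags: B1 = {a, b, c, d}  B2 = {a, b, d, e}  B3 = {a, b, d, f}
Tree: B1–B2, B2–B3

The largest bag has 4 vertices, giving width 3; this decomposition certifies tw(G) ≤ 3. For the lower bound: the 4 vertex sets {a,c}, {d,e}, {b}, {f} are disjoint, each induces a connected subgraph, and every pair is joined by at least one edge of G. Contracting each set to a single vertex therefore yields K_{4} as a minor, and since treewidth is minor-monotone, tw(G) ≥ tw(K_{4}) = 3. Hence tw(G) = 3 exactly.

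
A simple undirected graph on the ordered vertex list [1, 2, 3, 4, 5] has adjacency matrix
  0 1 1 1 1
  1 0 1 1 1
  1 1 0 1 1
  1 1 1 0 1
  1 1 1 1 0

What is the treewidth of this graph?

4

A width-4 tree decomposition is:
Bags: B1 = {1, 2, 3, 4, 5}
Tree: (single bag)
With just one bag of size 5, the width is 5 − 1 = 4, so tw(G) ≤ 4. For the lower bound, the 5 vertices {1, 2, 3, 4, 5} are pairwise adjacent, and any tree decomposition puts a clique entirely inside one bag — forcing width ≥ 4. Hence tw(G) = 4 exactly.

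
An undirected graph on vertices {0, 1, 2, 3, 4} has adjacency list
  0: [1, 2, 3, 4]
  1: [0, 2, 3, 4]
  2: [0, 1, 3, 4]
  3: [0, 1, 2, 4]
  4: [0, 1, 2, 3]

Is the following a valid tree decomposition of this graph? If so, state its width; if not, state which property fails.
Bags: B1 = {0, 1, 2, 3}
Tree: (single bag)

No — vertex 4 appears in no bag.

A tree decomposition must satisfy three properties: every vertex lies in some bag; for every edge, both endpoints lie together in some bag; and for every vertex, the bags containing it form a connected subtree. Here vertex 4 appears in no bag, so the decomposition is invalid.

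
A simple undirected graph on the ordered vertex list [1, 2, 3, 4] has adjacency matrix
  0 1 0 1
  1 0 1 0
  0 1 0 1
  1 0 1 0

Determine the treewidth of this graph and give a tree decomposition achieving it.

Every bag has size at most 3, so the width is 3 − 1 = 2 and tw(G) ≤ 2. Since 4–3–2–1–4 is a cycle in G, G is not acyclic. Forests are exactly the graphs of treewidth ≤ 1, so tw(G) ≥ 2. Hence tw(G) = 2 exactly.

Treewidth 2.
One such decomposition:
Bags: B1 = {2, 3, 4}  B2 = {1, 2, 4}
Tree: B1–B2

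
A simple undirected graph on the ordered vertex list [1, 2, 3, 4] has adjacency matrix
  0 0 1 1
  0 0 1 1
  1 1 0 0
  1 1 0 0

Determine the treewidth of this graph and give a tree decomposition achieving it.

Treewidth 2.
One such decomposition:
Bags: B1 = {2, 3, 4}  B2 = {1, 3, 4}
Tree: B1–B2

The largest bag has 3 vertices, giving width 2; this decomposition certifies tw(G) ≤ 2. Since 3–2–4–1–3 is a cycle in G, G is not acyclic. Forests are exactly the graphs of treewidth ≤ 1, so tw(G) ≥ 2. Therefore the treewidth is 2.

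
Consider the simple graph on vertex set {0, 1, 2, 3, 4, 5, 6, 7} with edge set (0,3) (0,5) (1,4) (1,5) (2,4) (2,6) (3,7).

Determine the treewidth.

1

A width-1 tree decomposition is:
Bags: B1 = {3, 7}  B2 = {0, 3}  B3 = {0, 5}  B4 = {1, 5}  B5 = {1, 4}  B6 = {2, 4}  B7 = {2, 6}
Tree: B1–B2, B2–B3, B3–B4, B4–B5, B5–B6, B6–B7
The largest bag has 2 vertices, giving width 1; this decomposition certifies tw(G) ≤ 1. G has an edge, so its treewidth is at least 1. The upper and lower bounds meet at 1, so that is the treewidth.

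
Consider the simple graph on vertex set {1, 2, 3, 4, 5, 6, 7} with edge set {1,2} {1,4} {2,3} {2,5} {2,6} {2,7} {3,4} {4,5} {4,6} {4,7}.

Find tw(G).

A width-2 tree decomposition is:
Bags: B1 = {1, 2, 4}  B2 = {2, 3, 4}  B3 = {2, 4, 6}  B4 = {2, 4, 5}  B5 = {2, 4, 7}
Tree: B1–B2, B2–B3, B3–B4, B4–B5
The largest bag has 3 vertices, giving width 2; this decomposition certifies tw(G) ≤ 2. The edges 4–1–2–3–4 form a cycle, so G is not a tree and its treewidth is at least 2. Combining the bounds, tw(G) = 2.

2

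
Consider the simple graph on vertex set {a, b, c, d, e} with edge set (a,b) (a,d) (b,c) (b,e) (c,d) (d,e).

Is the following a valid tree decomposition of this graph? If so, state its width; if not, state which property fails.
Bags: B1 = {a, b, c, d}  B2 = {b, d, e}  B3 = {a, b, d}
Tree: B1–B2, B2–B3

A tree decomposition must satisfy three properties: every vertex lies in some bag; for every edge, both endpoints lie together in some bag; and for every vertex, the bags containing it form a connected subtree. Here bags containing vertex a are not connected in the tree, so the decomposition is invalid.

No — bags containing vertex a are not connected in the tree.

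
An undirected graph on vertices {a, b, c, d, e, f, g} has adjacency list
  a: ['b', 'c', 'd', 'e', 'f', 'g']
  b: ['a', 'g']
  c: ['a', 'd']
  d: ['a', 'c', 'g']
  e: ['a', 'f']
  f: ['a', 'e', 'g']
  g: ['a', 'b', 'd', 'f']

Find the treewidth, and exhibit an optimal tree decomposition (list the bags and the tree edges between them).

Treewidth 2.
Bags: B1 = {a, b, g}  B2 = {a, d, g}  B3 = {a, f, g}  B4 = {a, c, d}  B5 = {a, e, f}
Tree: B1–B2, B2–B3, B2–B4, B3–B5

The largest bag has 3 vertices, giving width 2; this decomposition certifies tw(G) ≤ 2. On the other hand G contains the 3-clique {a, d, g}. A clique must lie in a single bag of any decomposition, so no decomposition can have width below 2. The upper and lower bounds meet at 2, so that is the treewidth.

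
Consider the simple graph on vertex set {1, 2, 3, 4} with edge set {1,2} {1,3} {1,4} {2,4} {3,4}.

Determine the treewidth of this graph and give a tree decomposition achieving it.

The largest bag has 3 vertices, giving width 2; this decomposition certifies tw(G) ≤ 2. On the other hand G contains the 3-clique {1, 2, 4}. A clique must lie in a single bag of any decomposition, so no decomposition can have width below 2. Combining the bounds, tw(G) = 2.

Treewidth 2.
One optimal decomposition is:
Bags: B1 = {1, 2, 4}  B2 = {1, 3, 4}
Tree: B1–B2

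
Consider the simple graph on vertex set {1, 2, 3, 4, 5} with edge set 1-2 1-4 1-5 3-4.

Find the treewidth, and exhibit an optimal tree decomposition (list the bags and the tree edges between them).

Treewidth 1.
Bags: B1 = {1, 4}  B2 = {1, 2}  B3 = {1, 5}  B4 = {3, 4}
Tree: B1–B2, B2–B3, B1–B4

The largest bag has 2 vertices, giving width 1; this decomposition certifies tw(G) ≤ 1. Since G has at least one edge (e.g. 1–4), it is not an edgeless graph, so tw(G) ≥ 1. Hence tw(G) = 1 exactly.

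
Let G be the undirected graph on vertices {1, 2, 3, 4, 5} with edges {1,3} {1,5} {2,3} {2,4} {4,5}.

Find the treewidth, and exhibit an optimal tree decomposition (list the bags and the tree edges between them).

Every bag has size at most 3, so the width is 3 − 1 = 2 and tw(G) ≤ 2. Since 2–4–5–1–3–2 is a cycle in G, G is not acyclic. Forests are exactly the graphs of treewidth ≤ 1, so tw(G) ≥ 2. Therefore the treewidth is 2.

Treewidth 2.
One such decomposition:
Bags: B1 = {2, 4, 5}  B2 = {1, 2, 5}  B3 = {1, 2, 3}
Tree: B1–B2, B2–B3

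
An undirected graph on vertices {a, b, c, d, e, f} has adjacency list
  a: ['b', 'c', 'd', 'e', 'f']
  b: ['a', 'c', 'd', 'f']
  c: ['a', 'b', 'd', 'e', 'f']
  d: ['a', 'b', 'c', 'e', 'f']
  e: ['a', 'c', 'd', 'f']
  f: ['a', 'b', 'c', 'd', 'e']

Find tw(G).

A width-4 tree decomposition is:
Bags: B1 = {a, c, d, e, f}  B2 = {a, b, c, d, f}
Tree: B1–B2
The largest bag has 5 vertices, giving width 4; this decomposition certifies tw(G) ≤ 4. On the other hand G contains the 5-clique {a, c, d, e, f}. A clique must lie in a single bag of any decomposition, so no decomposition can have width below 4. The upper and lower bounds meet at 4, so that is the treewidth.

4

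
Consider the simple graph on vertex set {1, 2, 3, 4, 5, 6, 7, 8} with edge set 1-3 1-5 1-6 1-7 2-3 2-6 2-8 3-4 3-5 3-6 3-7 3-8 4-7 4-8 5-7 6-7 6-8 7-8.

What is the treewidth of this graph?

A width-3 tree decomposition is:
Bags: B1 = {3, 6, 7, 8}  B2 = {2, 3, 6, 8}  B3 = {1, 3, 6, 7}  B4 = {1, 3, 5, 7}  B5 = {3, 4, 7, 8}
Tree: B1–B2, B1–B3, B3–B4, B1–B5
Every bag has size at most 4, so the width is 4 − 1 = 3 and tw(G) ≤ 3. For the lower bound, the 4 vertices {2, 3, 6, 8} are pairwise adjacent, and any tree decomposition puts a clique entirely inside one bag — forcing width ≥ 3. The upper and lower bounds meet at 3, so that is the treewidth.

3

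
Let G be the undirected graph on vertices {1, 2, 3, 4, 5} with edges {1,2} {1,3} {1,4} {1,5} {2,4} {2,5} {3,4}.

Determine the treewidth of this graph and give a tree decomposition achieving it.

Treewidth 2.
One such decomposition:
Bags: B1 = {1, 3, 4}  B2 = {1, 2, 4}  B3 = {1, 2, 5}
Tree: B1–B2, B2–B3

Each bag holds 3 vertices, so the decomposition has width 2, which upper-bounds the treewidth. Conversely, {1, 2, 4} is a clique of size 3, and the vertices of any clique must share a bag in every tree decomposition; so some bag has ≥ 3 vertices and tw(G) ≥ 2. Therefore the treewidth is 2.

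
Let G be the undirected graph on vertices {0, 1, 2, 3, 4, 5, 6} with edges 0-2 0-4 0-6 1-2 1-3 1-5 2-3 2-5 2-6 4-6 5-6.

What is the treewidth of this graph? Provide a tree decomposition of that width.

Treewidth 2.
One optimal decomposition is:
Bags: B1 = {0, 4, 6}  B2 = {0, 2, 6}  B3 = {2, 5, 6}  B4 = {1, 2, 5}  B5 = {1, 2, 3}
Tree: B1–B2, B2–B3, B3–B4, B4–B5

The largest bag has 3 vertices, giving width 2; this decomposition certifies tw(G) ≤ 2. On the other hand G contains the 3-clique {0, 2, 6}. A clique must lie in a single bag of any decomposition, so no decomposition can have width below 2. Hence tw(G) = 2 exactly.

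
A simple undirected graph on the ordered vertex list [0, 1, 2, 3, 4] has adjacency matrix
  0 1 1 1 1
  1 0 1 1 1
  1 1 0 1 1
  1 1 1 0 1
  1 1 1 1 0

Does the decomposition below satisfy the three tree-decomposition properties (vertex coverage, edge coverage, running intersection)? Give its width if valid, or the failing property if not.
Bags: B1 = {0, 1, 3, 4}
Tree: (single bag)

A tree decomposition must satisfy three properties: every vertex lies in some bag; for every edge, both endpoints lie together in some bag; and for every vertex, the bags containing it form a connected subtree. Here vertex 2 appears in no bag, so the decomposition is invalid.

No — vertex 2 appears in no bag.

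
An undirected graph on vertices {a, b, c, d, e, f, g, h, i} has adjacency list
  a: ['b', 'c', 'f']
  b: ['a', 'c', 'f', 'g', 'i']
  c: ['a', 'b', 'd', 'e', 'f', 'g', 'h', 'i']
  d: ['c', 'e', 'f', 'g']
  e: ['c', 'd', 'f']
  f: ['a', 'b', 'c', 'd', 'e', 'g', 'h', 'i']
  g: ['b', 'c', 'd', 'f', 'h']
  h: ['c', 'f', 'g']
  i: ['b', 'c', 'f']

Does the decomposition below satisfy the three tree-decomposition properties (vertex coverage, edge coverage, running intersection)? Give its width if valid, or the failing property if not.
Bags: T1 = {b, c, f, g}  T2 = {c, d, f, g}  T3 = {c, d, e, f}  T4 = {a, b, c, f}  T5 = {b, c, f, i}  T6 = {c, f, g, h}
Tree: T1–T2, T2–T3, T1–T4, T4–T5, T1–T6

Checking the three conditions: (i) the bags cover all of {a, b, c, d, e, f, g, h, i}; (ii) for each edge, some bag contains both endpoints; (iii) the bags containing any fixed vertex form a subtree. All hold, so the decomposition is valid with width 4 − 1 = 3.

Yes; width 3.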